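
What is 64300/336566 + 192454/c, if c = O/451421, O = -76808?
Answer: -7310025250031861/6462740332 ≈ -1.1311e+6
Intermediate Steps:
c = -76808/451421 ≈ -0.17015
64300/336566 + 192454/c = 64300/336566 + 192454/(-76808/451421) = 64300*(1/336566) + 192454*(-451421/76808) = 32150/168283 - 43438888567/38404 = -7310025250031861/6462740332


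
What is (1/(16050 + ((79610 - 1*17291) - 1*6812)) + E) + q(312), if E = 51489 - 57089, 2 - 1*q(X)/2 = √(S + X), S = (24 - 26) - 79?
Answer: -400432971/71557 - 2*√231 ≈ -5626.4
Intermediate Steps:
S = -81 (S = -2 - 79 = -81)
q(X) = 4 - 2*√(-81 + X)
E = -5600
(1/(16050 + ((79610 - 1*17291) - 1*6812)) + E) + q(312) = (1/(16050 + ((79610 - 1*17291) - 1*6812)) - 5600) + (4 - 2*√(-81 + 312)) = (1/(16050 + ((79610 - 17291) - 6812)) - 5600) + (4 - 2*√231) = (1/(16050 + (62319 - 6812)) - 5600) + (4 - 2*√231) = (1/(16050 + 55507) - 5600) + (4 - 2*√231) = (1/71557 - 5600) + (4 - 2*√231) = -400719199/71557 + (4 - 2*√231) = -400432971/71557 - 2*√231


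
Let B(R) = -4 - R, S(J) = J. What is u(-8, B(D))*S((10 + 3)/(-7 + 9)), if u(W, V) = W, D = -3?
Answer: -52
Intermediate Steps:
u(-8, B(D))*S((10 + 3)/(-7 + 9)) = -8*(10 + 3)/(-7 + 9) = -104/2 = -8*13/2 = -52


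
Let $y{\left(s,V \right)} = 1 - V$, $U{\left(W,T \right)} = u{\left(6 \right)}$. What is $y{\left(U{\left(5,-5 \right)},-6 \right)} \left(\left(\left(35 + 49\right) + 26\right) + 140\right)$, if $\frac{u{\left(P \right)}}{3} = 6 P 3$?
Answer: $1750$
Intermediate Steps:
$u{\left(P \right)} = 54 P$ ($u{\left(P \right)} = 3 \cdot 6 P 3 = 3 \cdot 18 P = 54 P$)
$U{\left(W,T \right)} = 324$ ($U{\left(W,T \right)} = 54 \cdot 6 = 324$)
$y{\left(U{\left(5,-5 \right)},-6 \right)} \left(\left(\left(35 + 49\right) + 26\right) + 140\right) = \left(1 - -6\right) \left(\left(\left(35 + 49\right) + 26\right) + 140\right) = \left(1 + 6\right) \left(\left(84 + 26\right) + 140\right) = 7 \left(110 + 140\right) = 7 \cdot 250 = 1750$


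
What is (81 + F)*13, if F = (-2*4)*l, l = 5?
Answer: 533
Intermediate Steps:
F = -40 (F = -2*4*5 = -8*5 = -40)
(81 + F)*13 = (81 - 40)*13 = 41*13 = 533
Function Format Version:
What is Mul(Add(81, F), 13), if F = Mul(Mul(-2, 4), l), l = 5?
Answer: 533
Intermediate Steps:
F = -40 (F = Mul(Mul(-2, 4), 5) = Mul(-8, 5) = -40)
Mul(Add(81, F), 13) = Mul(Add(81, -40), 13) = Mul(41, 13) = 533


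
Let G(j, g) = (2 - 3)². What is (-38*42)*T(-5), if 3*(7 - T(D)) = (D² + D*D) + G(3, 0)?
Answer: 15960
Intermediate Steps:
G(j, g) = 1 (G(j, g) = (-1)² = 1)
T(D) = 20/3 - 2*D²/3 (T(D) = 7 - ((D² + D*D) + 1)/3 = 7 - ((D² + D²) + 1)/3 = 7 - (2*D² + 1)/3 = 7 - (1 + 2*D²)/3 = 7 + (-⅓ - 2*D²/3) = 20/3 - 2*D²/3)
(-38*42)*T(-5) = (-38*42)*(20/3 - ⅔*(-5)²) = -1596*(20/3 - ⅔*25) = -1596*(20/3 - 50/3) = -1596*(-10) = 15960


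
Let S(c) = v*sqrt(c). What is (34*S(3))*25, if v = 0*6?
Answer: 0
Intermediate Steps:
v = 0
S(c) = 0 (S(c) = 0*sqrt(c) = 0)
(34*S(3))*25 = (34*0)*25 = 0*25 = 0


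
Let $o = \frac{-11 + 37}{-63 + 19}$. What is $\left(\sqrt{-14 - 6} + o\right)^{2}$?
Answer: $\frac{\left(13 - 44 i \sqrt{5}\right)^{2}}{484} \approx -19.651 - 5.2852 i$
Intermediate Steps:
$o = - \frac{13}{22}$ ($o = \frac{26}{-44} = 26 \left(- \frac{1}{44}\right) = - \frac{13}{22} \approx -0.59091$)
$\left(\sqrt{-14 - 6} + o\right)^{2} = \left(\sqrt{-14 - 6} - \frac{13}{22}\right)^{2} = \left(\sqrt{-20} - \frac{13}{22}\right)^{2} = \left(2 i \sqrt{5} - \frac{13}{22}\right)^{2} = \left(- \frac{13}{22} + 2 i \sqrt{5}\right)^{2}$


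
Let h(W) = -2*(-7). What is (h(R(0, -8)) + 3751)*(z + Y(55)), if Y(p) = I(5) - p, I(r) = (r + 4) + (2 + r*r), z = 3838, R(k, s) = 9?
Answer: 14378535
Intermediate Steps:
I(r) = 6 + r + r**2 (I(r) = (4 + r) + (2 + r**2) = 6 + r + r**2)
h(W) = 14
Y(p) = 36 - p (Y(p) = (6 + 5 + 5**2) - p = (6 + 5 + 25) - p = 36 - p)
(h(R(0, -8)) + 3751)*(z + Y(55)) = (14 + 3751)*(3838 + (36 - 1*55)) = 3765*(3838 + (36 - 55)) = 3765*(3838 - 19) = 3765*3819 = 14378535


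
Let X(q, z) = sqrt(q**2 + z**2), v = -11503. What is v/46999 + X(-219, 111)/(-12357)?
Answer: -11503/46999 - sqrt(6698)/4119 ≈ -0.26462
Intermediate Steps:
v/46999 + X(-219, 111)/(-12357) = -11503/46999 + sqrt((-219)**2 + 111**2)/(-12357) = -11503*1/46999 + sqrt(47961 + 12321)*(-1/12357) = -11503/46999 + sqrt(60282)*(-1/12357) = -11503/46999 + (3*sqrt(6698))*(-1/12357) = -11503/46999 - sqrt(6698)/4119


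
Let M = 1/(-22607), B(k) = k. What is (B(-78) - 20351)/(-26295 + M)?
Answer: 461838403/594451066 ≈ 0.77692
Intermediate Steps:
M = -1/22607 ≈ -4.4234e-5
(B(-78) - 20351)/(-26295 + M) = (-78 - 20351)/(-26295 - 1/22607) = -20429/(-594451066/22607) = -20429*(-22607/594451066) = 461838403/594451066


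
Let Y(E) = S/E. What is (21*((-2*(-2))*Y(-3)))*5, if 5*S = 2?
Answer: -56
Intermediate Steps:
S = 2/5 (S = (1/5)*2 = 2/5 ≈ 0.40000)
Y(E) = 2/(5*E)
(21*((-2*(-2))*Y(-3)))*5 = (21*((-2*(-2))*((2/5)/(-3))))*5 = (21*(4*((2/5)*(-1/3))))*5 = (21*(4*(-2/15)))*5 = (21*(-8/15))*5 = -56/5*5 = -56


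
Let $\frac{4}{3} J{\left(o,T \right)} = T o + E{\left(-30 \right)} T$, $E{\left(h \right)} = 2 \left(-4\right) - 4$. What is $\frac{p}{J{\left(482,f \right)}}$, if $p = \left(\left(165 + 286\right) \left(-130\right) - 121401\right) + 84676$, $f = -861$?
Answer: $\frac{4238}{13489} \approx 0.31418$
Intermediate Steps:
$E{\left(h \right)} = -12$ ($E{\left(h \right)} = -8 - 4 = -12$)
$J{\left(o,T \right)} = - 9 T + \frac{3 T o}{4}$ ($J{\left(o,T \right)} = \frac{3 \left(T o - 12 T\right)}{4} = \frac{3 \left(- 12 T + T o\right)}{4} = - 9 T + \frac{3 T o}{4}$)
$p = -95355$ ($p = \left(451 \left(-130\right) - 121401\right) + 84676 = \left(-58630 - 121401\right) + 84676 = -180031 + 84676 = -95355$)
$\frac{p}{J{\left(482,f \right)}} = - \frac{95355}{\frac{3}{4} \left(-861\right) \left(-12 + 482\right)} = - \frac{95355}{\frac{3}{4} \left(-861\right) 470} = - \frac{95355}{- \frac{607005}{2}} = \left(-95355\right) \left(- \frac{2}{607005}\right) = \frac{4238}{13489}$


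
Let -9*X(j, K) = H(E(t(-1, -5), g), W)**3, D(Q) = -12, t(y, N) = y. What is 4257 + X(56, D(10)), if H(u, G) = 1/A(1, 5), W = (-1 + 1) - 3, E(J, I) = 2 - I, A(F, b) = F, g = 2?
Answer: 38312/9 ≈ 4256.9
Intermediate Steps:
W = -3 (W = 0 - 3 = -3)
H(u, G) = 1 (H(u, G) = 1/1 = 1)
X(j, K) = -1/9 (X(j, K) = -1/9*1**3 = -1/9*1 = -1/9)
4257 + X(56, D(10)) = 4257 - 1/9 = 38312/9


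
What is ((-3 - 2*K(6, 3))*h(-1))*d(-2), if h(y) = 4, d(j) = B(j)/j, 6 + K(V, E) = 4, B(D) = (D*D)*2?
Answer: -16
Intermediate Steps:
B(D) = 2*D² (B(D) = D²*2 = 2*D²)
K(V, E) = -2 (K(V, E) = -6 + 4 = -2)
d(j) = 2*j (d(j) = (2*j²)/j = 2*j)
((-3 - 2*K(6, 3))*h(-1))*d(-2) = ((-3 - 2*(-2))*4)*(2*(-2)) = ((-3 + 4)*4)*(-4) = (1*4)*(-4) = 4*(-4) = -16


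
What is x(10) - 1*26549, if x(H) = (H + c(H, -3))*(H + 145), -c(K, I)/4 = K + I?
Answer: -29339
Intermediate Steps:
c(K, I) = -4*I - 4*K (c(K, I) = -4*(K + I) = -4*(I + K) = -4*I - 4*K)
x(H) = (12 - 3*H)*(145 + H) (x(H) = (H + (-4*(-3) - 4*H))*(H + 145) = (H + (12 - 4*H))*(145 + H) = (12 - 3*H)*(145 + H))
x(10) - 1*26549 = (1740 - 423*10 - 3*10²) - 1*26549 = (1740 - 4230 - 3*100) - 26549 = (1740 - 4230 - 300) - 26549 = -2790 - 26549 = -29339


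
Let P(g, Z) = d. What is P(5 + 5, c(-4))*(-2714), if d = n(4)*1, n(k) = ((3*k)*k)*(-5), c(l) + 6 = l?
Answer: 651360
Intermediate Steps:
c(l) = -6 + l
n(k) = -15*k**2 (n(k) = (3*k**2)*(-5) = -15*k**2)
d = -240 (d = -15*4**2*1 = -15*16*1 = -240*1 = -240)
P(g, Z) = -240
P(5 + 5, c(-4))*(-2714) = -240*(-2714) = 651360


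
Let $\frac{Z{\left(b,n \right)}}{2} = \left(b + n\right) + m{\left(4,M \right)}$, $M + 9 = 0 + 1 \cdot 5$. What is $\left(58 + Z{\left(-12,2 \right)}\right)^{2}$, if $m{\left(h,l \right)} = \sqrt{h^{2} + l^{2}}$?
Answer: $1572 + 608 \sqrt{2} \approx 2431.8$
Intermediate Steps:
$M = -4$ ($M = -9 + \left(0 + 1 \cdot 5\right) = -9 + \left(0 + 5\right) = -9 + 5 = -4$)
$Z{\left(b,n \right)} = 2 b + 2 n + 8 \sqrt{2}$ ($Z{\left(b,n \right)} = 2 \left(\left(b + n\right) + \sqrt{4^{2} + \left(-4\right)^{2}}\right) = 2 \left(\left(b + n\right) + \sqrt{16 + 16}\right) = 2 \left(\left(b + n\right) + \sqrt{32}\right) = 2 \left(\left(b + n\right) + 4 \sqrt{2}\right) = 2 \left(b + n + 4 \sqrt{2}\right) = 2 b + 2 n + 8 \sqrt{2}$)
$\left(58 + Z{\left(-12,2 \right)}\right)^{2} = \left(58 + \left(2 \left(-12\right) + 2 \cdot 2 + 8 \sqrt{2}\right)\right)^{2} = \left(58 + \left(-24 + 4 + 8 \sqrt{2}\right)\right)^{2} = \left(58 - \left(20 - 8 \sqrt{2}\right)\right)^{2} = \left(38 + 8 \sqrt{2}\right)^{2}$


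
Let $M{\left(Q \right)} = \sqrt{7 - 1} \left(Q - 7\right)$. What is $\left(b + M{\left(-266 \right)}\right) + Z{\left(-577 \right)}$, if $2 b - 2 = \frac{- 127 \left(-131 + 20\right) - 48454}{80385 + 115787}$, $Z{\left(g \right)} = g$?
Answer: $- \frac{226024501}{392344} - 273 \sqrt{6} \approx -1244.8$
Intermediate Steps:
$M{\left(Q \right)} = \sqrt{6} \left(-7 + Q\right)$
$b = \frac{357987}{392344}$ ($b = 1 + \frac{\left(- 127 \left(-131 + 20\right) - 48454\right) \frac{1}{80385 + 115787}}{2} = 1 + \frac{\left(\left(-127\right) \left(-111\right) - 48454\right) \frac{1}{196172}}{2} = 1 + \frac{\left(14097 - 48454\right) \frac{1}{196172}}{2} = 1 + \frac{\left(-34357\right) \frac{1}{196172}}{2} = 1 + \frac{1}{2} \left(- \frac{34357}{196172}\right) = 1 - \frac{34357}{392344} = \frac{357987}{392344} \approx 0.91243$)
$\left(b + M{\left(-266 \right)}\right) + Z{\left(-577 \right)} = \left(\frac{357987}{392344} + \sqrt{6} \left(-7 - 266\right)\right) - 577 = \left(\frac{357987}{392344} + \sqrt{6} \left(-273\right)\right) - 577 = \left(\frac{357987}{392344} - 273 \sqrt{6}\right) - 577 = - \frac{226024501}{392344} - 273 \sqrt{6}$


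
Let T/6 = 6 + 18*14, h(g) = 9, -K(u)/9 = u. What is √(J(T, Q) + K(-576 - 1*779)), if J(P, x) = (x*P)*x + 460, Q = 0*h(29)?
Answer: √12655 ≈ 112.49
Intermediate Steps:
K(u) = -9*u
T = 1548 (T = 6*(6 + 18*14) = 6*(6 + 252) = 6*258 = 1548)
Q = 0 (Q = 0*9 = 0)
J(P, x) = 460 + P*x² (J(P, x) = (P*x)*x + 460 = P*x² + 460 = 460 + P*x²)
√(J(T, Q) + K(-576 - 1*779)) = √((460 + 1548*0²) - 9*(-576 - 1*779)) = √((460 + 1548*0) - 9*(-576 - 779)) = √((460 + 0) - 9*(-1355)) = √(460 + 12195) = √12655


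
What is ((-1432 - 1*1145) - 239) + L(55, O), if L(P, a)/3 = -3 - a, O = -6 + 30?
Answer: -2897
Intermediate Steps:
O = 24
L(P, a) = -9 - 3*a (L(P, a) = 3*(-3 - a) = -9 - 3*a)
((-1432 - 1*1145) - 239) + L(55, O) = ((-1432 - 1*1145) - 239) + (-9 - 3*24) = ((-1432 - 1145) - 239) + (-9 - 72) = (-2577 - 239) - 81 = -2816 - 81 = -2897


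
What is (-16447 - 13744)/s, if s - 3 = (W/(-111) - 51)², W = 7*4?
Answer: -53140473/4628812 ≈ -11.480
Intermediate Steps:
W = 28
s = 32401684/12321 (s = 3 + (28/(-111) - 51)² = 3 + (28*(-1/111) - 51)² = 3 + (-28/111 - 51)² = 3 + (-5689/111)² = 3 + 32364721/12321 = 32401684/12321 ≈ 2629.8)
(-16447 - 13744)/s = (-16447 - 13744)/(32401684/12321) = -30191*12321/32401684 = -53140473/4628812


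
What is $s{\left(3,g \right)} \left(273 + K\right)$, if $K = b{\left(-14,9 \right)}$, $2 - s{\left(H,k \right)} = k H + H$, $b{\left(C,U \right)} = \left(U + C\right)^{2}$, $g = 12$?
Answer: $-11026$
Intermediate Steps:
$b{\left(C,U \right)} = \left(C + U\right)^{2}$
$s{\left(H,k \right)} = 2 - H - H k$ ($s{\left(H,k \right)} = 2 - \left(k H + H\right) = 2 - \left(H k + H\right) = 2 - \left(H + H k\right) = 2 - H - H k$)
$K = 25$ ($K = \left(-14 + 9\right)^{2} = \left(-5\right)^{2} = 25$)
$s{\left(3,g \right)} \left(273 + K\right) = \left(2 - 3 - 3 \cdot 12\right) \left(273 + 25\right) = \left(2 - 3 - 36\right) 298 = \left(-37\right) 298 = -11026$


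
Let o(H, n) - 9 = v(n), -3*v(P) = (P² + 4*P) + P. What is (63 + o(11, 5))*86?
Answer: 14276/3 ≈ 4758.7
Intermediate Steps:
v(P) = -5*P/3 - P²/3 (v(P) = -((P² + 4*P) + P)/3 = -(P² + 5*P)/3 = -5*P/3 - P²/3)
o(H, n) = 9 - n*(5 + n)/3
(63 + o(11, 5))*86 = (63 + (9 - ⅓*5*(5 + 5)))*86 = (63 + (9 - ⅓*5*10))*86 = (63 + (9 - 50/3))*86 = (63 - 23/3)*86 = (166/3)*86 = 14276/3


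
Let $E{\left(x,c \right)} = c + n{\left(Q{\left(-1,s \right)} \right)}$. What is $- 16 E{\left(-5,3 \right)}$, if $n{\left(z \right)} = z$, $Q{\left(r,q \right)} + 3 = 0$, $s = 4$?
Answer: $0$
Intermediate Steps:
$Q{\left(r,q \right)} = -3$ ($Q{\left(r,q \right)} = -3 + 0 = -3$)
$E{\left(x,c \right)} = -3 + c$ ($E{\left(x,c \right)} = c - 3 = -3 + c$)
$- 16 E{\left(-5,3 \right)} = - 16 \left(-3 + 3\right) = \left(-16\right) 0 = 0$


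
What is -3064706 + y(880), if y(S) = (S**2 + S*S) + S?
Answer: -1515026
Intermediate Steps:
y(S) = S + 2*S**2 (y(S) = (S**2 + S**2) + S = 2*S**2 + S = S + 2*S**2)
-3064706 + y(880) = -3064706 + 880*(1 + 2*880) = -3064706 + 880*(1 + 1760) = -3064706 + 880*1761 = -3064706 + 1549680 = -1515026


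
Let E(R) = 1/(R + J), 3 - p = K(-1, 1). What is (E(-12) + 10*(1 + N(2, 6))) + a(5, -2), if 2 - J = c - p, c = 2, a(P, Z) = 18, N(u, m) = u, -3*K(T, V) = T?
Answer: 1341/28 ≈ 47.893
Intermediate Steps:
K(T, V) = -T/3
p = 8/3 (p = 3 - (-1)*(-1)/3 = 3 - 1*1/3 = 3 - 1/3 = 8/3 ≈ 2.6667)
J = 8/3 (J = 2 - (2 - 1*8/3) = 2 - (2 - 8/3) = 2 - 1*(-2/3) = 2 + 2/3 = 8/3 ≈ 2.6667)
E(R) = 1/(8/3 + R) (E(R) = 1/(R + 8/3) = 1/(8/3 + R))
(E(-12) + 10*(1 + N(2, 6))) + a(5, -2) = (3/(8 + 3*(-12)) + 10*(1 + 2)) + 18 = (3/(8 - 36) + 10*3) + 18 = (3/(-28) + 30) + 18 = (3*(-1/28) + 30) + 18 = (-3/28 + 30) + 18 = 837/28 + 18 = 1341/28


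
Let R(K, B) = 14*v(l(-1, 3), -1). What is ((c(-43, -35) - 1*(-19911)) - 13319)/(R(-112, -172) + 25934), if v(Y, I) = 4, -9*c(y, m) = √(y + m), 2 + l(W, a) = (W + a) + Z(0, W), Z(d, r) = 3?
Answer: 3296/12995 - I*√78/233910 ≈ 0.25364 - 3.7757e-5*I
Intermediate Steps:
l(W, a) = 1 + W + a (l(W, a) = -2 + ((W + a) + 3) = -2 + (3 + W + a) = 1 + W + a)
c(y, m) = -√(m + y)/9 (c(y, m) = -√(y + m)/9 = -√(m + y)/9)
R(K, B) = 56 (R(K, B) = 14*4 = 56)
((c(-43, -35) - 1*(-19911)) - 13319)/(R(-112, -172) + 25934) = ((-√(-35 - 43)/9 - 1*(-19911)) - 13319)/(56 + 25934) = ((-I*√78/9 + 19911) - 13319)/25990 = ((-I*√78/9 + 19911) - 13319)*(1/25990) = ((19911 - I*√78/9) - 13319)*(1/25990) = (6592 - I*√78/9)*(1/25990) = 3296/12995 - I*√78/233910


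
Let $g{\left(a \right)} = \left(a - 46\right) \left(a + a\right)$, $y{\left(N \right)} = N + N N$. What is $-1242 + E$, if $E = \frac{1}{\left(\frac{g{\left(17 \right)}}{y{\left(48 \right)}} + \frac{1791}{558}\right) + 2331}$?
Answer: $- \frac{105670149474}{85080665} \approx -1242.0$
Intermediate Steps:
$y{\left(N \right)} = N + N^{2}$
$g{\left(a \right)} = 2 a \left(-46 + a\right)$ ($g{\left(a \right)} = \left(-46 + a\right) 2 a = 2 a \left(-46 + a\right)$)
$E = \frac{36456}{85080665}$ ($E = \frac{1}{\left(\frac{2 \cdot 17 \left(-46 + 17\right)}{48 \left(1 + 48\right)} + \frac{1791}{558}\right) + 2331} = \frac{1}{\left(\frac{2 \cdot 17 \left(-29\right)}{48 \cdot 49} + 1791 \cdot \frac{1}{558}\right) + 2331} = \frac{1}{\left(- \frac{986}{2352} + \frac{199}{62}\right) + 2331} = \frac{1}{\left(\left(-986\right) \frac{1}{2352} + \frac{199}{62}\right) + 2331} = \frac{1}{\left(- \frac{493}{1176} + \frac{199}{62}\right) + 2331} = \frac{1}{\frac{101729}{36456} + 2331} = \frac{1}{\frac{85080665}{36456}} = \frac{36456}{85080665} \approx 0.00042849$)
$-1242 + E = -1242 + \frac{36456}{85080665} = - \frac{105670149474}{85080665}$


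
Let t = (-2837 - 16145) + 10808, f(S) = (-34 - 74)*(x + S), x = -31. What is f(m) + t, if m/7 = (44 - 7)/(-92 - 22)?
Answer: -87032/19 ≈ -4580.6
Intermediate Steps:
m = -259/114 (m = 7*((44 - 7)/(-92 - 22)) = 7*(37/(-114)) = 7*(37*(-1/114)) = 7*(-37/114) = -259/114 ≈ -2.2719)
f(S) = 3348 - 108*S (f(S) = (-34 - 74)*(-31 + S) = -108*(-31 + S) = 3348 - 108*S)
t = -8174 (t = -18982 + 10808 = -8174)
f(m) + t = (3348 - 108*(-259/114)) - 8174 = (3348 + 4662/19) - 8174 = 68274/19 - 8174 = -87032/19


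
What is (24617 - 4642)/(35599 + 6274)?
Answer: 19975/41873 ≈ 0.47704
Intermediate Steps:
(24617 - 4642)/(35599 + 6274) = 19975/41873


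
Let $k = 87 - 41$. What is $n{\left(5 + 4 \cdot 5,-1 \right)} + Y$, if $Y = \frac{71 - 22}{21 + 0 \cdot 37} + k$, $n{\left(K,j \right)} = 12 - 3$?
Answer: $\frac{172}{3} \approx 57.333$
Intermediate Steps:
$k = 46$
$n{\left(K,j \right)} = 9$ ($n{\left(K,j \right)} = 12 - 3 = 9$)
$Y = \frac{145}{3}$ ($Y = \frac{71 - 22}{21 + 0 \cdot 37} + 46 = \frac{49}{21 + 0} + 46 = \frac{49}{21} + 46 = 49 \cdot \frac{1}{21} + 46 = \frac{7}{3} + 46 = \frac{145}{3} \approx 48.333$)
$n{\left(5 + 4 \cdot 5,-1 \right)} + Y = 9 + \frac{145}{3} = \frac{172}{3}$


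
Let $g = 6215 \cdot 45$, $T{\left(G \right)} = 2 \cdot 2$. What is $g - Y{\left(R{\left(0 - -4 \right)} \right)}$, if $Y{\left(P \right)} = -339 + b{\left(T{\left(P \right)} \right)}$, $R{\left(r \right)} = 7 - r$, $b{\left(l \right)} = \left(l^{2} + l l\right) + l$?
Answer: $279978$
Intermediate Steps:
$T{\left(G \right)} = 4$
$b{\left(l \right)} = l + 2 l^{2}$ ($b{\left(l \right)} = \left(l^{2} + l^{2}\right) + l = 2 l^{2} + l = l + 2 l^{2}$)
$g = 279675$
$Y{\left(P \right)} = -303$ ($Y{\left(P \right)} = -339 + 4 \left(1 + 2 \cdot 4\right) = -339 + 4 \left(1 + 8\right) = -339 + 4 \cdot 9 = -339 + 36 = -303$)
$g - Y{\left(R{\left(0 - -4 \right)} \right)} = 279675 - -303 = 279675 + 303 = 279978$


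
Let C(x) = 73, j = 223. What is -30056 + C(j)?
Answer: -29983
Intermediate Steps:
-30056 + C(j) = -30056 + 73 = -29983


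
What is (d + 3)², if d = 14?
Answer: 289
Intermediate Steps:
(d + 3)² = (14 + 3)² = 17² = 289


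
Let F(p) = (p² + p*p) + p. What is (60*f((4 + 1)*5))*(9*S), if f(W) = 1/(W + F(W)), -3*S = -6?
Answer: 54/65 ≈ 0.83077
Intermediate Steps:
F(p) = p + 2*p² (F(p) = (p² + p²) + p = 2*p² + p = p + 2*p²)
S = 2 (S = -⅓*(-6) = 2)
f(W) = 1/(W + W*(1 + 2*W))
(60*f((4 + 1)*5))*(9*S) = (60*(1/(2*(((4 + 1)*5))*(1 + (4 + 1)*5))))*(9*2) = (60*(1/(2*((5*5))*(1 + 5*5))))*18 = (60*((½)/(25*(1 + 25))))*18 = (60*((½)*(1/25)/26))*18 = (60*((½)*(1/25)*(1/26)))*18 = (60*(1/1300))*18 = (3/65)*18 = 54/65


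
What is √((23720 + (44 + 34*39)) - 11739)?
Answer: 13*√79 ≈ 115.55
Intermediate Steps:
√((23720 + (44 + 34*39)) - 11739) = √((23720 + (44 + 1326)) - 11739) = √((23720 + 1370) - 11739) = √(25090 - 11739) = √13351 = 13*√79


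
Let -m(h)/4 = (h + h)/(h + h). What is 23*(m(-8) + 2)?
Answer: -46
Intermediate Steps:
m(h) = -4 (m(h) = -4*(h + h)/(h + h) = -4*2*h/(2*h) = -4*2*h*1/(2*h) = -4*1 = -4)
23*(m(-8) + 2) = 23*(-4 + 2) = 23*(-2) = -46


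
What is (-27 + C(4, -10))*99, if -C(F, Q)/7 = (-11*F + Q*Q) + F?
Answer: -44253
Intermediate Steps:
C(F, Q) = -7*Q² + 70*F (C(F, Q) = -7*((-11*F + Q*Q) + F) = -7*((-11*F + Q²) + F) = -7*((Q² - 11*F) + F) = -7*(Q² - 10*F) = -7*Q² + 70*F)
(-27 + C(4, -10))*99 = (-27 + (-7*(-10)² + 70*4))*99 = (-27 + (-7*100 + 280))*99 = (-27 + (-700 + 280))*99 = (-27 - 420)*99 = -447*99 = -44253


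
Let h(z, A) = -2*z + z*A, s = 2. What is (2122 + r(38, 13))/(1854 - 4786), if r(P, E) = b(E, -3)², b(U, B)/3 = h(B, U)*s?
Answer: -20663/1466 ≈ -14.095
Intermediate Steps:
h(z, A) = -2*z + A*z
b(U, B) = 6*B*(-2 + U) (b(U, B) = 3*((B*(-2 + U))*2) = 3*(2*B*(-2 + U)) = 6*B*(-2 + U))
r(P, E) = (36 - 18*E)² (r(P, E) = (6*(-3)*(-2 + E))² = (36 - 18*E)²)
(2122 + r(38, 13))/(1854 - 4786) = (2122 + 324*(-2 + 13)²)/(1854 - 4786) = (2122 + 324*11²)/(-2932) = (2122 + 324*121)*(-1/2932) = (2122 + 39204)*(-1/2932) = 41326*(-1/2932) = -20663/1466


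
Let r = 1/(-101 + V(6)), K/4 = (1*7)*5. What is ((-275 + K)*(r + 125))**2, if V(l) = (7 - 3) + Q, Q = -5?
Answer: 329137427025/1156 ≈ 2.8472e+8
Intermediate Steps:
V(l) = -1 (V(l) = (7 - 3) - 5 = 4 - 5 = -1)
K = 140 (K = 4*((1*7)*5) = 4*(7*5) = 4*35 = 140)
r = -1/102 (r = 1/(-101 - 1) = 1/(-102) = -1/102 ≈ -0.0098039)
((-275 + K)*(r + 125))**2 = ((-275 + 140)*(-1/102 + 125))**2 = (-135*12749/102)**2 = (-573705/34)**2 = 329137427025/1156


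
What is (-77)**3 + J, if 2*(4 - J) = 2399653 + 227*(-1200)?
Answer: -3040311/2 ≈ -1.5202e+6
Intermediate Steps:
J = -2127245/2 (J = 4 - (2399653 + 227*(-1200))/2 = 4 - (2399653 - 272400)/2 = 4 - 1/2*2127253 = 4 - 2127253/2 = -2127245/2 ≈ -1.0636e+6)
(-77)**3 + J = (-77)**3 - 2127245/2 = -456533 - 2127245/2 = -3040311/2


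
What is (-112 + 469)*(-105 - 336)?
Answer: -157437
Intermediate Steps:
(-112 + 469)*(-105 - 336) = 357*(-441) = -157437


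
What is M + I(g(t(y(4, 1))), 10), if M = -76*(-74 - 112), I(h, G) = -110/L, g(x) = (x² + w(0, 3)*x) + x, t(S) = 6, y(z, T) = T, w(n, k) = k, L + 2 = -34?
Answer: 254503/18 ≈ 14139.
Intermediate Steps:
L = -36 (L = -2 - 34 = -36)
g(x) = x² + 4*x (g(x) = (x² + 3*x) + x = x² + 4*x)
I(h, G) = 55/18 (I(h, G) = -110/(-36) = -110*(-1/36) = 55/18)
M = 14136 (M = -76*(-186) = 14136)
M + I(g(t(y(4, 1))), 10) = 14136 + 55/18 = 254503/18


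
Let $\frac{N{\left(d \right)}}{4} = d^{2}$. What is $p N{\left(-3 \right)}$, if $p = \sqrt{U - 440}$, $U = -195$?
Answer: $36 i \sqrt{635} \approx 907.17 i$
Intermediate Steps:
$N{\left(d \right)} = 4 d^{2}$
$p = i \sqrt{635}$ ($p = \sqrt{-195 - 440} = \sqrt{-635} = i \sqrt{635} \approx 25.199 i$)
$p N{\left(-3 \right)} = i \sqrt{635} \cdot 4 \left(-3\right)^{2} = i \sqrt{635} \cdot 4 \cdot 9 = i \sqrt{635} \cdot 36 = 36 i \sqrt{635}$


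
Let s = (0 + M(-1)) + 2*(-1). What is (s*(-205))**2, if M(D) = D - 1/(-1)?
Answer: 168100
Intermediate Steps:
M(D) = 1 + D (M(D) = D - 1*(-1) = D + 1 = 1 + D)
s = -2 (s = (0 + (1 - 1)) + 2*(-1) = (0 + 0) - 2 = 0 - 2 = -2)
(s*(-205))**2 = (-2*(-205))**2 = 410**2 = 168100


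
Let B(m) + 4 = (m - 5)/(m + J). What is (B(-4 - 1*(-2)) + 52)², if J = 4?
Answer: 7921/4 ≈ 1980.3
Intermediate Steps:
B(m) = -4 + (-5 + m)/(4 + m) (B(m) = -4 + (m - 5)/(m + 4) = -4 + (-5 + m)/(4 + m))
(B(-4 - 1*(-2)) + 52)² = (3*(-7 - (-4 - 1*(-2)))/(4 + (-4 - 1*(-2))) + 52)² = (3*(-7 - (-4 + 2))/(4 + (-4 + 2)) + 52)² = (3*(-7 - 1*(-2))/(4 - 2) + 52)² = (3*(-7 + 2)/2 + 52)² = (3*(½)*(-5) + 52)² = (-15/2 + 52)² = (89/2)² = 7921/4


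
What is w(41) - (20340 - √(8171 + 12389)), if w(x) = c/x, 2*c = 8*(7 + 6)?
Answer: -833888/41 + 4*√1285 ≈ -20195.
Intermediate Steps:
c = 52 (c = (8*(7 + 6))/2 = (8*13)/2 = (½)*104 = 52)
w(x) = 52/x
w(41) - (20340 - √(8171 + 12389)) = 52/41 - (20340 - √(8171 + 12389)) = 52*(1/41) - (20340 - √20560) = 52/41 - (20340 - 4*√1285) = 52/41 + (-20340 + 4*√1285) = -833888/41 + 4*√1285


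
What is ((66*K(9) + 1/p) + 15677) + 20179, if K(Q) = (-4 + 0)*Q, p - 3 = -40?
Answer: 1238759/37 ≈ 33480.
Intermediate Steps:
p = -37 (p = 3 - 40 = -37)
K(Q) = -4*Q
((66*K(9) + 1/p) + 15677) + 20179 = ((66*(-4*9) + 1/(-37)) + 15677) + 20179 = ((66*(-36) - 1/37) + 15677) + 20179 = ((-2376 - 1/37) + 15677) + 20179 = (-87913/37 + 15677) + 20179 = 492136/37 + 20179 = 1238759/37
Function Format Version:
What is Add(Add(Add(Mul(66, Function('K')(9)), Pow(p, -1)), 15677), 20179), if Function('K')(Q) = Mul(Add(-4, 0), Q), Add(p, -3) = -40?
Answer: Rational(1238759, 37) ≈ 33480.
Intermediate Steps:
p = -37 (p = Add(3, -40) = -37)
Function('K')(Q) = Mul(-4, Q)
Add(Add(Add(Mul(66, Function('K')(9)), Pow(p, -1)), 15677), 20179) = Add(Add(Add(Mul(66, Mul(-4, 9)), Pow(-37, -1)), 15677), 20179) = Add(Add(Add(Mul(66, -36), Rational(-1, 37)), 15677), 20179) = Add(Add(Add(-2376, Rational(-1, 37)), 15677), 20179) = Add(Add(Rational(-87913, 37), 15677), 20179) = Add(Rational(492136, 37), 20179) = Rational(1238759, 37)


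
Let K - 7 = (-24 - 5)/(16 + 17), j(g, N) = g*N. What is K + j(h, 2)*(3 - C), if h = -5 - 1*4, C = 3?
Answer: 202/33 ≈ 6.1212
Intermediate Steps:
h = -9 (h = -5 - 4 = -9)
j(g, N) = N*g
K = 202/33 (K = 7 + (-24 - 5)/(16 + 17) = 7 - 29/33 = 202/33 ≈ 6.1212)
K + j(h, 2)*(3 - C) = 202/33 + (2*(-9))*(3 - 1*3) = 202/33 - 18*(3 - 3) = 202/33 - 18*0 = 202/33 + 0 = 202/33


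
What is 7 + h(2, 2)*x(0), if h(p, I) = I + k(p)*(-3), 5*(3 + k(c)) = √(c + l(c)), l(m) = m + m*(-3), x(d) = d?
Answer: 7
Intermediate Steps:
l(m) = -2*m (l(m) = m - 3*m = -2*m)
k(c) = -3 + √(-c)/5 (k(c) = -3 + √(c - 2*c)/5 = -3 + √(-c)/5)
h(p, I) = 9 + I - 3*√(-p)/5 (h(p, I) = I + (-3 + √(-p)/5)*(-3) = I + (9 - 3*√(-p)/5) = 9 + I - 3*√(-p)/5)
7 + h(2, 2)*x(0) = 7 + (9 + 2 - 3*I*√2/5)*0 = 7 + (11 - 3*I*√2/5)*0 = 7 + 0 = 7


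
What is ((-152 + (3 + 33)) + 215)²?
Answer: 9801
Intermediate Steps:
((-152 + (3 + 33)) + 215)² = ((-152 + 36) + 215)² = (-116 + 215)² = 99² = 9801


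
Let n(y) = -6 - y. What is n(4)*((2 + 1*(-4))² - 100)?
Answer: 960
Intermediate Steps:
n(4)*((2 + 1*(-4))² - 100) = (-6 - 1*4)*((2 + 1*(-4))² - 100) = (-6 - 4)*((2 - 4)² - 100) = -10*((-2)² - 100) = -10*(4 - 100) = -10*(-96) = 960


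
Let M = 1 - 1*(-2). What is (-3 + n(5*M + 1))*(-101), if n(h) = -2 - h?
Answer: 2121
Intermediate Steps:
M = 3 (M = 1 + 2 = 3)
(-3 + n(5*M + 1))*(-101) = (-3 + (-2 - (5*3 + 1)))*(-101) = (-3 + (-2 - (15 + 1)))*(-101) = (-3 + (-2 - 1*16))*(-101) = (-3 + (-2 - 16))*(-101) = (-3 - 18)*(-101) = -21*(-101) = 2121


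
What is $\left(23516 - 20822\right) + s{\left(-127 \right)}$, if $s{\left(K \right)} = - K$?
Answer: $2821$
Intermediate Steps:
$\left(23516 - 20822\right) + s{\left(-127 \right)} = \left(23516 - 20822\right) - -127 = \left(23516 - 20822\right) + 127 = 2694 + 127 = 2821$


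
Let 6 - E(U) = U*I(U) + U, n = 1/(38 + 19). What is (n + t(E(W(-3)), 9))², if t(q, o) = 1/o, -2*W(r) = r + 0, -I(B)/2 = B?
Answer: 484/29241 ≈ 0.016552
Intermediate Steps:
I(B) = -2*B
n = 1/57 ≈ 0.017544
W(r) = -r/2 (W(r) = -(r + 0)/2 = -r/2)
E(U) = 6 - U + 2*U² (E(U) = 6 - (U*(-2*U) + U) = 6 - (-2*U² + U) = 6 - (U - 2*U²) = 6 + (-U + 2*U²) = 6 - U + 2*U²)
(n + t(E(W(-3)), 9))² = (1/57 + 1/9)² = (1/57 + ⅑)² = (22/171)² = 484/29241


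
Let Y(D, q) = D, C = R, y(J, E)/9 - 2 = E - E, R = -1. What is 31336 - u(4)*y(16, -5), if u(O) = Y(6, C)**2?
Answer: 30688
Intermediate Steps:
y(J, E) = 18 (y(J, E) = 18 + 9*(E - E) = 18 + 9*0 = 18 + 0 = 18)
C = -1
u(O) = 36 (u(O) = 6**2 = 36)
31336 - u(4)*y(16, -5) = 31336 - 36*18 = 31336 - 1*648 = 31336 - 648 = 30688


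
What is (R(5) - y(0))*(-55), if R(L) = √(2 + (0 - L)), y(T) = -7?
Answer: -385 - 55*I*√3 ≈ -385.0 - 95.263*I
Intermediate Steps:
R(L) = √(2 - L)
(R(5) - y(0))*(-55) = (√(2 - 1*5) - 1*(-7))*(-55) = (√(2 - 5) + 7)*(-55) = (√(-3) + 7)*(-55) = (I*√3 + 7)*(-55) = (7 + I*√3)*(-55) = -385 - 55*I*√3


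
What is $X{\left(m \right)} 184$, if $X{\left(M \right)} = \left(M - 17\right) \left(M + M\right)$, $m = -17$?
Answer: $212704$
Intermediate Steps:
$X{\left(M \right)} = 2 M \left(-17 + M\right)$ ($X{\left(M \right)} = \left(-17 + M\right) 2 M = 2 M \left(-17 + M\right)$)
$X{\left(m \right)} 184 = 2 \left(-17\right) \left(-17 - 17\right) 184 = 2 \left(-17\right) \left(-34\right) 184 = 1156 \cdot 184 = 212704$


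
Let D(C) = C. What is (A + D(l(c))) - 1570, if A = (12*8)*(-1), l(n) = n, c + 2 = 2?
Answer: -1666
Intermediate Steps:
c = 0 (c = -2 + 2 = 0)
A = -96 (A = 96*(-1) = -96)
(A + D(l(c))) - 1570 = (-96 + 0) - 1570 = -96 - 1570 = -1666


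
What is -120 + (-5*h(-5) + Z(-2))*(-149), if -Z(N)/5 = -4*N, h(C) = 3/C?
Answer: 5393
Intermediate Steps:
Z(N) = 20*N (Z(N) = -(-20)*N = 20*N)
-120 + (-5*h(-5) + Z(-2))*(-149) = -120 + (-15/(-5) + 20*(-2))*(-149) = -120 + (-15*(-1)/5 - 40)*(-149) = -120 + (-5*(-⅗) - 40)*(-149) = -120 + (3 - 40)*(-149) = -120 - 37*(-149) = -120 + 5513 = 5393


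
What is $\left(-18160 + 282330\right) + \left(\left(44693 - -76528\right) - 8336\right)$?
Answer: $377055$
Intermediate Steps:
$\left(-18160 + 282330\right) + \left(\left(44693 - -76528\right) - 8336\right) = 264170 + \left(\left(44693 + 76528\right) - 8336\right) = 264170 + \left(121221 - 8336\right) = 264170 + 112885 = 377055$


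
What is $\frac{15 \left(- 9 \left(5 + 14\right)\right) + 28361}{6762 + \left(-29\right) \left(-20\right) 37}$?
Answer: $\frac{12898}{14111} \approx 0.91404$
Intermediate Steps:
$\frac{15 \left(- 9 \left(5 + 14\right)\right) + 28361}{6762 + \left(-29\right) \left(-20\right) 37} = \frac{15 \left(\left(-9\right) 19\right) + 28361}{6762 + 580 \cdot 37} = \frac{15 \left(-171\right) + 28361}{6762 + 21460} = \frac{-2565 + 28361}{28222} = 25796 \cdot \frac{1}{28222} = \frac{12898}{14111}$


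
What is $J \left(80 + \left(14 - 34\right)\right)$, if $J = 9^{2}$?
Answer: $4860$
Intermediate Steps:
$J = 81$
$J \left(80 + \left(14 - 34\right)\right) = 81 \left(80 + \left(14 - 34\right)\right) = 81 \left(80 - 20\right) = 81 \cdot 60 = 4860$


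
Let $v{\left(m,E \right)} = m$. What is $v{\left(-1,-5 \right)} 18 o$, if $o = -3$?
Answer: $54$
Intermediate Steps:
$v{\left(-1,-5 \right)} 18 o = \left(-1\right) 18 \left(-3\right) = \left(-18\right) \left(-3\right) = 54$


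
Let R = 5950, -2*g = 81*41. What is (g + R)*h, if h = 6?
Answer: 25737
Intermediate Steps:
g = -3321/2 (g = -81*41/2 = -1/2*3321 = -3321/2 ≈ -1660.5)
(g + R)*h = (-3321/2 + 5950)*6 = (8579/2)*6 = 25737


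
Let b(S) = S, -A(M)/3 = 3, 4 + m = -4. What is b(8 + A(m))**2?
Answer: 1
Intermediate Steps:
m = -8 (m = -4 - 4 = -8)
A(M) = -9 (A(M) = -3*3 = -9)
b(8 + A(m))**2 = (8 - 9)**2 = (-1)**2 = 1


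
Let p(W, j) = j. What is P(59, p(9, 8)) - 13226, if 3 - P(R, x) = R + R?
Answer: -13341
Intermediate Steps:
P(R, x) = 3 - 2*R (P(R, x) = 3 - (R + R) = 3 - 2*R)
P(59, p(9, 8)) - 13226 = (3 - 2*59) - 13226 = (3 - 118) - 13226 = -115 - 13226 = -13341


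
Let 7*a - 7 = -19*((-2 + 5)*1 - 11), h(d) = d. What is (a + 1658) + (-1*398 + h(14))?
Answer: 9077/7 ≈ 1296.7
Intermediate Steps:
a = 159/7 (a = 1 + (-19*((-2 + 5)*1 - 11))/7 = 1 + (-19*(3*1 - 11))/7 = 1 + (-19*(3 - 11))/7 = 1 + (-19*(-8))/7 = 1 + (⅐)*152 = 1 + 152/7 = 159/7 ≈ 22.714)
(a + 1658) + (-1*398 + h(14)) = (159/7 + 1658) + (-1*398 + 14) = 11765/7 + (-398 + 14) = 11765/7 - 384 = 9077/7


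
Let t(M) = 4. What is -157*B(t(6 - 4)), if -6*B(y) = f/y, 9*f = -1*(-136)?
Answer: 2669/27 ≈ 98.852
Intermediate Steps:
f = 136/9 (f = (-1*(-136))/9 = (⅑)*136 = 136/9 ≈ 15.111)
B(y) = -68/(27*y)
-157*B(t(6 - 4)) = -(-10676)/(27*4) = -157*(-17/27) = 2669/27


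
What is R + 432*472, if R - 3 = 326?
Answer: 204233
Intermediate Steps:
R = 329 (R = 3 + 326 = 329)
R + 432*472 = 329 + 432*472 = 329 + 203904 = 204233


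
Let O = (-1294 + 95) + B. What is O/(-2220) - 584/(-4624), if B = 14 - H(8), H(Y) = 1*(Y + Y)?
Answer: 428119/641580 ≈ 0.66729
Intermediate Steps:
H(Y) = 2*Y (H(Y) = 1*(2*Y) = 2*Y)
B = -2 (B = 14 - 2*8 = 14 - 1*16 = 14 - 16 = -2)
O = -1201 (O = (-1294 + 95) - 2 = -1199 - 2 = -1201)
O/(-2220) - 584/(-4624) = -1201/(-2220) - 584/(-4624) = -1201*(-1/2220) - 584*(-1/4624) = 1201/2220 + 73/578 = 428119/641580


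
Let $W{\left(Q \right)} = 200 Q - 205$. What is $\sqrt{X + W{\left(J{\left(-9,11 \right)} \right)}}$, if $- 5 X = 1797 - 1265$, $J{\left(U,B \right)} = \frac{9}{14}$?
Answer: $\frac{9 i \sqrt{2765}}{35} \approx 13.521 i$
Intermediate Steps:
$J{\left(U,B \right)} = \frac{9}{14}$ ($J{\left(U,B \right)} = 9 \cdot \frac{1}{14} = \frac{9}{14}$)
$W{\left(Q \right)} = -205 + 200 Q$
$X = - \frac{532}{5}$ ($X = - \frac{1797 - 1265}{5} = \left(- \frac{1}{5}\right) 532 = - \frac{532}{5} \approx -106.4$)
$\sqrt{X + W{\left(J{\left(-9,11 \right)} \right)}} = \sqrt{- \frac{532}{5} + \left(-205 + 200 \cdot \frac{9}{14}\right)} = \sqrt{- \frac{532}{5} + \left(-205 + \frac{900}{7}\right)} = \sqrt{- \frac{532}{5} - \frac{535}{7}} = \sqrt{- \frac{6399}{35}} = \frac{9 i \sqrt{2765}}{35}$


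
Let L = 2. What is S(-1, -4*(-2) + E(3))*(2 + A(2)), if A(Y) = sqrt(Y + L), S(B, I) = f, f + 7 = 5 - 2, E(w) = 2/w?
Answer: -16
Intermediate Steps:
f = -4 (f = -7 + (5 - 2) = -7 + 3 = -4)
S(B, I) = -4
A(Y) = sqrt(2 + Y) (A(Y) = sqrt(Y + 2) = sqrt(2 + Y))
S(-1, -4*(-2) + E(3))*(2 + A(2)) = -4*(2 + sqrt(2 + 2)) = -4*(2 + sqrt(4)) = -4*(2 + 2) = -4*4 = -16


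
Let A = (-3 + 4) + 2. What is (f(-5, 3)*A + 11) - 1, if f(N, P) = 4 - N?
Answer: 37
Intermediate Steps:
A = 3 (A = 1 + 2 = 3)
(f(-5, 3)*A + 11) - 1 = ((4 - 1*(-5))*3 + 11) - 1 = ((4 + 5)*3 + 11) - 1 = (9*3 + 11) - 1 = (27 + 11) - 1 = 38 - 1 = 37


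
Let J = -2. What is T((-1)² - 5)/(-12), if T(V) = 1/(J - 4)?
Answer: 1/72 ≈ 0.013889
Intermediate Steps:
T(V) = -⅙ (T(V) = 1/(-2 - 4) = 1/(-6) = -⅙)
T((-1)² - 5)/(-12) = -⅙/(-12) = -⅙*(-1/12) = 1/72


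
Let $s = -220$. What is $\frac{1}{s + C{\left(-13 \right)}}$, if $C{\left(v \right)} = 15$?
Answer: $- \frac{1}{205} \approx -0.0048781$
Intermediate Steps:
$\frac{1}{s + C{\left(-13 \right)}} = \frac{1}{-220 + 15} = \frac{1}{-205} = - \frac{1}{205}$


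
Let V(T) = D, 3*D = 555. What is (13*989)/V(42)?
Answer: 12857/185 ≈ 69.497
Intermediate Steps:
D = 185 (D = (1/3)*555 = 185)
V(T) = 185
(13*989)/V(42) = (13*989)/185 = 12857*(1/185) = 12857/185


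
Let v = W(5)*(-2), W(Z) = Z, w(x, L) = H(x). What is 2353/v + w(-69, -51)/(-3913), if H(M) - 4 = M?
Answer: -708203/3010 ≈ -235.28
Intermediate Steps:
H(M) = 4 + M
w(x, L) = 4 + x
v = -10 (v = 5*(-2) = -10)
2353/v + w(-69, -51)/(-3913) = 2353/(-10) + (4 - 69)/(-3913) = 2353*(-⅒) - 65*(-1/3913) = -2353/10 + 5/301 = -708203/3010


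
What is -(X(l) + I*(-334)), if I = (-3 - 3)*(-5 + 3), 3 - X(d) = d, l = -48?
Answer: 3957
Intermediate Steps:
X(d) = 3 - d
I = 12 (I = -6*(-2) = 12)
-(X(l) + I*(-334)) = -((3 - 1*(-48)) + 12*(-334)) = -((3 + 48) - 4008) = -(51 - 4008) = -1*(-3957) = 3957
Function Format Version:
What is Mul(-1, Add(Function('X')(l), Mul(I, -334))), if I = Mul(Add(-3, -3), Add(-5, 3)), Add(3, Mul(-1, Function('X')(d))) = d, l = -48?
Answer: 3957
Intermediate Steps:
Function('X')(d) = Add(3, Mul(-1, d))
I = 12 (I = Mul(-6, -2) = 12)
Mul(-1, Add(Function('X')(l), Mul(I, -334))) = Mul(-1, Add(Add(3, Mul(-1, -48)), Mul(12, -334))) = Mul(-1, Add(Add(3, 48), -4008)) = Mul(-1, Add(51, -4008)) = Mul(-1, -3957) = 3957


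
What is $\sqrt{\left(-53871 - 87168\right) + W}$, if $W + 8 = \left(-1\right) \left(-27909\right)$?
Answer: $i \sqrt{113138} \approx 336.36 i$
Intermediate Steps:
$W = 27901$ ($W = -8 - -27909 = -8 + 27909 = 27901$)
$\sqrt{\left(-53871 - 87168\right) + W} = \sqrt{\left(-53871 - 87168\right) + 27901} = \sqrt{-141039 + 27901} = \sqrt{-113138} = i \sqrt{113138}$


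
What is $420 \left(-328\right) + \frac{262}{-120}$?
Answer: $- \frac{8265731}{60} \approx -1.3776 \cdot 10^{5}$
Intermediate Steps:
$420 \left(-328\right) + \frac{262}{-120} = -137760 + 262 \left(- \frac{1}{120}\right) = -137760 - \frac{131}{60} = - \frac{8265731}{60}$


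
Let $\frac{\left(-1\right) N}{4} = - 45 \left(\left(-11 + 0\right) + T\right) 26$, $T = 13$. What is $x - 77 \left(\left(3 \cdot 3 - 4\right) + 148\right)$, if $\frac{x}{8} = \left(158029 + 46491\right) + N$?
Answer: $1699259$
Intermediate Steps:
$N = 9360$ ($N = - 4 - 45 \left(\left(-11 + 0\right) + 13\right) 26 = - 4 - 45 \left(-11 + 13\right) 26 = - 4 \left(-45\right) 2 \cdot 26 = - 4 \left(\left(-90\right) 26\right) = \left(-4\right) \left(-2340\right) = 9360$)
$x = 1711040$ ($x = 8 \left(\left(158029 + 46491\right) + 9360\right) = 8 \left(204520 + 9360\right) = 8 \cdot 213880 = 1711040$)
$x - 77 \left(\left(3 \cdot 3 - 4\right) + 148\right) = 1711040 - 77 \left(\left(3 \cdot 3 - 4\right) + 148\right) = 1711040 - 77 \left(\left(9 - 4\right) + 148\right) = 1711040 - 77 \left(5 + 148\right) = 1711040 - 77 \cdot 153 = 1711040 - 11781 = 1699259$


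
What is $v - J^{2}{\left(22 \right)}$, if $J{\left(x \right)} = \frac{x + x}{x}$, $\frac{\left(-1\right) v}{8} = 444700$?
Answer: $-3557604$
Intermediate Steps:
$v = -3557600$ ($v = \left(-8\right) 444700 = -3557600$)
$J{\left(x \right)} = 2$ ($J{\left(x \right)} = \frac{2 x}{x} = 2$)
$v - J^{2}{\left(22 \right)} = -3557600 - 2^{2} = -3557600 - 4 = -3557604$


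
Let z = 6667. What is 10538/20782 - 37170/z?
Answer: -5950933/1174183 ≈ -5.0681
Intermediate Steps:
10538/20782 - 37170/z = 10538/20782 - 37170/6667 = 10538*(1/20782) - 37170*1/6667 = 5269/10391 - 630/113 = -5950933/1174183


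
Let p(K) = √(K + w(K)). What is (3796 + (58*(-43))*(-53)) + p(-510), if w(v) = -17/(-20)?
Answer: 135978 + I*√50915/10 ≈ 1.3598e+5 + 22.564*I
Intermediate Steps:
w(v) = 17/20 (w(v) = -17*(-1/20) = 17/20)
p(K) = √(17/20 + K) (p(K) = √(K + 17/20) = √(17/20 + K))
(3796 + (58*(-43))*(-53)) + p(-510) = (3796 + (58*(-43))*(-53)) + √(85 + 100*(-510))/10 = (3796 - 2494*(-53)) + √(85 - 51000)/10 = (3796 + 132182) + √(-50915)/10 = 135978 + (I*√50915)/10 = 135978 + I*√50915/10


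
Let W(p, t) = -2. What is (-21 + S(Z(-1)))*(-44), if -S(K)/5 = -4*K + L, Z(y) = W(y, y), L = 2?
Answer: 3124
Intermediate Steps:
Z(y) = -2
S(K) = -10 + 20*K (S(K) = -5*(-4*K + 2) = -5*(2 - 4*K) = -10 + 20*K)
(-21 + S(Z(-1)))*(-44) = (-21 + (-10 + 20*(-2)))*(-44) = (-21 + (-10 - 40))*(-44) = (-21 - 50)*(-44) = -71*(-44) = 3124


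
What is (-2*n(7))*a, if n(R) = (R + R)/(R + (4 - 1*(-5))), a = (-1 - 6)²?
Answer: -343/4 ≈ -85.750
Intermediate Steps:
a = 49 (a = (-7)² = 49)
n(R) = 2*R/(9 + R) (n(R) = (2*R)/(R + (4 + 5)) = (2*R)/(R + 9) = (2*R)/(9 + R) = 2*R/(9 + R))
(-2*n(7))*a = -4*7/(9 + 7)*49 = -4*7/16*49 = -2*7/8*49 = -7/4*49 = -343/4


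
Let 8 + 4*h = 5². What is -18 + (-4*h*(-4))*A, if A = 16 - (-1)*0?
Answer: 1070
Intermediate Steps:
h = 17/4 (h = -2 + (¼)*5² = -2 + (¼)*25 = -2 + 25/4 = 17/4 ≈ 4.2500)
A = 16 (A = 16 - 1*0 = 16 + 0 = 16)
-18 + (-4*h*(-4))*A = -18 + (-4*17/4*(-4))*16 = -18 - 17*(-4)*16 = -18 + 68*16 = -18 + 1088 = 1070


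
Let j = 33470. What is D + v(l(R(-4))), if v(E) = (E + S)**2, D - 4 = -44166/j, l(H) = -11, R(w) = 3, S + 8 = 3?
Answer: 4329017/16735 ≈ 258.68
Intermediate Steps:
S = -5 (S = -8 + 3 = -5)
D = 44857/16735 (D = 4 - 44166/33470 = 4 - 44166*1/33470 = 4 - 22083/16735 = 44857/16735 ≈ 2.6804)
v(E) = (-5 + E)**2 (v(E) = (E - 5)**2 = (-5 + E)**2)
D + v(l(R(-4))) = 44857/16735 + (-5 - 11)**2 = 44857/16735 + (-16)**2 = 44857/16735 + 256 = 4329017/16735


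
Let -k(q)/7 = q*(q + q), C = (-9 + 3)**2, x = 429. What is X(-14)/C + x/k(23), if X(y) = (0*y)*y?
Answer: -429/7406 ≈ -0.057926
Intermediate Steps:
X(y) = 0 (X(y) = 0*y = 0)
C = 36 (C = (-6)**2 = 36)
k(q) = -14*q**2 (k(q) = -7*q*(q + q) = -7*q*2*q = -14*q**2)
X(-14)/C + x/k(23) = 0/36 + 429/((-14*23**2)) = 0*(1/36) + 429/((-14*529)) = 0 + 429/(-7406) = 0 + 429*(-1/7406) = 0 - 429/7406 = -429/7406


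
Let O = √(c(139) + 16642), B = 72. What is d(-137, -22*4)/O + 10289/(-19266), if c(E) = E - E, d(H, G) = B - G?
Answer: -10289/19266 + 80*√16642/8321 ≈ 0.70622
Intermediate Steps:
d(H, G) = 72 - G
c(E) = 0
O = √16642 (O = √(0 + 16642) = √16642 ≈ 129.00)
d(-137, -22*4)/O + 10289/(-19266) = (72 - (-22)*4)/(√16642) + 10289/(-19266) = (72 - 1*(-88))*(√16642/16642) + 10289*(-1/19266) = (72 + 88)*(√16642/16642) - 10289/19266 = 160*(√16642/16642) - 10289/19266 = 80*√16642/8321 - 10289/19266 = -10289/19266 + 80*√16642/8321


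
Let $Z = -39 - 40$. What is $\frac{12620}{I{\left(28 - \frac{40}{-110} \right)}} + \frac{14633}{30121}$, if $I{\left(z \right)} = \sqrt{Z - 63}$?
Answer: $\frac{14633}{30121} - \frac{6310 i \sqrt{142}}{71} \approx 0.48581 - 1059.0 i$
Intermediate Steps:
$Z = -79$ ($Z = -39 - 40 = -79$)
$I{\left(z \right)} = i \sqrt{142}$ ($I{\left(z \right)} = \sqrt{-79 - 63} = \sqrt{-142} = i \sqrt{142}$)
$\frac{12620}{I{\left(28 - \frac{40}{-110} \right)}} + \frac{14633}{30121} = \frac{12620}{i \sqrt{142}} + \frac{14633}{30121} = 12620 \left(- \frac{i \sqrt{142}}{142}\right) + 14633 \cdot \frac{1}{30121} = - \frac{6310 i \sqrt{142}}{71} + \frac{14633}{30121} = \frac{14633}{30121} - \frac{6310 i \sqrt{142}}{71}$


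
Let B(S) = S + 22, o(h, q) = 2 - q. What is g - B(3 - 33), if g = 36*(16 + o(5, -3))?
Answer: 764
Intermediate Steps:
B(S) = 22 + S
g = 756 (g = 36*(16 + (2 - 1*(-3))) = 36*(16 + (2 + 3)) = 36*(16 + 5) = 36*21 = 756)
g - B(3 - 33) = 756 - (22 + (3 - 33)) = 756 - (22 - 30) = 756 - 1*(-8) = 756 + 8 = 764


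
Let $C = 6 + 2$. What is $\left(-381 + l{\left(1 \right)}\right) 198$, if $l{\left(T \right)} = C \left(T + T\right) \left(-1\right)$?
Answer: $-78606$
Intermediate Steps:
$C = 8$
$l{\left(T \right)} = - 16 T$ ($l{\left(T \right)} = 8 \left(T + T\right) \left(-1\right) = 8 \cdot 2 T \left(-1\right) = 16 T \left(-1\right) = - 16 T$)
$\left(-381 + l{\left(1 \right)}\right) 198 = \left(-381 - 16\right) 198 = \left(-397\right) 198 = -78606$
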